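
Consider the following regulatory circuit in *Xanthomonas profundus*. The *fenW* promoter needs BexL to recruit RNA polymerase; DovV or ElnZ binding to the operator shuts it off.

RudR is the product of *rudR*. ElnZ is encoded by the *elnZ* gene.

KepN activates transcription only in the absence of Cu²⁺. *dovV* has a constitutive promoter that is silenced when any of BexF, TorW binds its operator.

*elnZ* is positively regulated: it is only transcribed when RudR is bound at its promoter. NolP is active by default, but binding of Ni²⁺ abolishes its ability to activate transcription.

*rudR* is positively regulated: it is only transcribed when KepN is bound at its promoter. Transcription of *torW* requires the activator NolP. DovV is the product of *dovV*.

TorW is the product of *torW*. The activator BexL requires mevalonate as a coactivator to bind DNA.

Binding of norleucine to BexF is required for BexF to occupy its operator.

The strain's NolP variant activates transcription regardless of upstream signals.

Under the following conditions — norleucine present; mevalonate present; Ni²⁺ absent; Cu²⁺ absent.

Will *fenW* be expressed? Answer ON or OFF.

OFF

Mevalonate is present, so BexL is active.
Norleucine is present, so BexF is active.
NolP is constitutively active in this strain.
No repressor is bound and NolP is active, so *torW* is transcribed.
So TorW is produced and active.
With repressor BexF bound, *dovV* is not transcribed.
So DovV is not produced.
Cu²⁺ is absent, so KepN is active.
No repressor is bound and KepN is active, so *rudR* is transcribed.
So RudR is produced and active.
No repressor is bound and RudR is active, so *elnZ* is transcribed.
So ElnZ is produced and active.
With repressor ElnZ bound, *fenW* is not transcribed.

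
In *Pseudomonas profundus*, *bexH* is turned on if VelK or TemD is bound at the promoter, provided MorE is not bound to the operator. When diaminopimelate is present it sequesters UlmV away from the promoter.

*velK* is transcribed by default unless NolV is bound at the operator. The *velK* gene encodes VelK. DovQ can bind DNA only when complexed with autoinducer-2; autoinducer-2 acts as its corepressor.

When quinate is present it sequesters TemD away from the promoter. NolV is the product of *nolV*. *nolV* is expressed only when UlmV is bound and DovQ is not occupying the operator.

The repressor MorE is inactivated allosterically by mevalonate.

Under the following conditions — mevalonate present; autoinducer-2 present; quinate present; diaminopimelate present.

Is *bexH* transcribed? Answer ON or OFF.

Autoinducer-2 is present, so DovQ is active.
Diaminopimelate is present, so UlmV is inactive.
With repressor DovQ bound, *nolV* is not transcribed.
So NolV is not produced.
With no repressor bound, *velK* is transcribed.
So VelK is produced and active.
Quinate is present, so TemD is inactive.
Mevalonate is present, so MorE is inactive.
Activator VelK is present, so *bexH* is transcribed.

ON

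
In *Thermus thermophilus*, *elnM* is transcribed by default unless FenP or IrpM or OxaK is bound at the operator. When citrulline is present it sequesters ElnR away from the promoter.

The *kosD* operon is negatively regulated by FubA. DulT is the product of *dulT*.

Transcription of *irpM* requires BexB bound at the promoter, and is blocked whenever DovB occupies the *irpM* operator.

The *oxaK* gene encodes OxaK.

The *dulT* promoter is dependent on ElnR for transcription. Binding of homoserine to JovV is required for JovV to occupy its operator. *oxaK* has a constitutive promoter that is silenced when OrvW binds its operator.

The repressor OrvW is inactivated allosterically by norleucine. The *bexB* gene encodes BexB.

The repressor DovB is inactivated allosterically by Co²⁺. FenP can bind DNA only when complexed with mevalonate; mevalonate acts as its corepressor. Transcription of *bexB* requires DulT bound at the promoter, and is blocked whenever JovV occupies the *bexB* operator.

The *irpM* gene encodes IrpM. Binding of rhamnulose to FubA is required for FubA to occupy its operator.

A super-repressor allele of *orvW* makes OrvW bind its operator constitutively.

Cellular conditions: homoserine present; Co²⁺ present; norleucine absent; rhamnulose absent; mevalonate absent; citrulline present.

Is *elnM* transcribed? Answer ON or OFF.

Mevalonate is absent, so FenP is inactive.
Citrulline is present, so ElnR is inactive.
Required activator ElnR is absent, so *dulT* is not transcribed.
So DulT is not produced.
Homoserine is present, so JovV is active.
With repressor JovV bound, *bexB* is not transcribed.
So BexB is not produced.
Co²⁺ is present, so DovB is inactive.
Required activator BexB is absent, so *irpM* is not transcribed.
So IrpM is not produced.
OrvW is constitutively active in this strain.
With repressor OrvW bound, *oxaK* is not transcribed.
So OxaK is not produced.
With no repressor bound, *elnM* is transcribed.

ON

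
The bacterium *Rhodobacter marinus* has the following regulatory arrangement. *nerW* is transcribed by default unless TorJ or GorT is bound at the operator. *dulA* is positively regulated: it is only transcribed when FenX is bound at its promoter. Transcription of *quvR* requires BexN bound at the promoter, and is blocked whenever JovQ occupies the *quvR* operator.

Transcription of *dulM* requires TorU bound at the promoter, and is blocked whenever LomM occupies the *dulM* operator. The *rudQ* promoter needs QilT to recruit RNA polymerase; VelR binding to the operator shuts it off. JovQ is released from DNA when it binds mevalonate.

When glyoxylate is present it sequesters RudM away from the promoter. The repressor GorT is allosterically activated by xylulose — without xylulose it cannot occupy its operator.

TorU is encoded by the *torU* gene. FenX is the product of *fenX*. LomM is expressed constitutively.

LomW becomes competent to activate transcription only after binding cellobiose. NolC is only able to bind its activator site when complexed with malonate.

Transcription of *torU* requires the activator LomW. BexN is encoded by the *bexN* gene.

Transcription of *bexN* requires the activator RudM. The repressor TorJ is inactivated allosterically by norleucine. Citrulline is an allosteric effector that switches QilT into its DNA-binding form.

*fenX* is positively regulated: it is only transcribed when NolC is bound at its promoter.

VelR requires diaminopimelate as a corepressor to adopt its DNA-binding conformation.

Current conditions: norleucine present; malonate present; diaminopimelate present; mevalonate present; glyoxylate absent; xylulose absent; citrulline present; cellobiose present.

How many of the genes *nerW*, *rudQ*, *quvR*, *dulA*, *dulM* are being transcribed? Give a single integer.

Norleucine is present, so TorJ is inactive.
Xylulose is absent, so GorT is inactive.
With no repressor bound, *nerW* is transcribed.
→ *nerW* is ON.
Citrulline is present, so QilT is active.
Diaminopimelate is present, so VelR is active.
With repressor VelR bound, *rudQ* is not transcribed.
→ *rudQ* is OFF.
Glyoxylate is absent, so RudM is active.
No repressor is bound and RudM is active, so *bexN* is transcribed.
So BexN is produced and active.
Mevalonate is present, so JovQ is inactive.
No repressor is bound and BexN is active, so *quvR* is transcribed.
→ *quvR* is ON.
Malonate is present, so NolC is active.
No repressor is bound and NolC is active, so *fenX* is transcribed.
So FenX is produced and active.
No repressor is bound and FenX is active, so *dulA* is transcribed.
→ *dulA* is ON.
Cellobiose is present, so LomW is active.
No repressor is bound and LomW is active, so *torU* is transcribed.
So TorU is produced and active.
LomM is produced constitutively and is active.
With repressor LomM bound, *dulM* is not transcribed.
→ *dulM* is OFF.
3 of the 5 genes are transcribed.

3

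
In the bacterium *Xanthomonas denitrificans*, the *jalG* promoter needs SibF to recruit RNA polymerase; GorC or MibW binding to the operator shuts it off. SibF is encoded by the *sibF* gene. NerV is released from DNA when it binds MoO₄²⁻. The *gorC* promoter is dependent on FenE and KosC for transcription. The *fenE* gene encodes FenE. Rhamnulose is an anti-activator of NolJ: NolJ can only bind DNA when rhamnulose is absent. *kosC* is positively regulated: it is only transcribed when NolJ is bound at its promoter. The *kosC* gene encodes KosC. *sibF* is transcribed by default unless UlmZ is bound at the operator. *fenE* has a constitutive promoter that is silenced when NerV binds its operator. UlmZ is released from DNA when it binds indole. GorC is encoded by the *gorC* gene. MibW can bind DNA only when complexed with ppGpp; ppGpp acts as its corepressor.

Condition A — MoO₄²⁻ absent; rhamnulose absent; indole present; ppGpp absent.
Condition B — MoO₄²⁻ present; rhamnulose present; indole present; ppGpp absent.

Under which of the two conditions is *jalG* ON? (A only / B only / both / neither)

Condition A:
MoO₄²⁻ is absent, so NerV is active.
With repressor NerV bound, *fenE* is not transcribed.
So FenE is not produced.
Rhamnulose is absent, so NolJ is active.
No repressor is bound and NolJ is active, so *kosC* is transcribed.
So KosC is produced and active.
Required activator FenE is absent, so *gorC* is not transcribed.
So GorC is not produced.
Indole is present, so UlmZ is inactive.
With no repressor bound, *sibF* is transcribed.
So SibF is produced and active.
ppGpp is absent, so MibW is inactive.
No repressor is bound and SibF is active, so *jalG* is transcribed.
→ *jalG* is ON in A.
Condition B:
MoO₄²⁻ is present, so NerV is inactive.
With no repressor bound, *fenE* is transcribed.
So FenE is produced and active.
Rhamnulose is present, so NolJ is inactive.
Required activator NolJ is absent, so *kosC* is not transcribed.
So KosC is not produced.
Required activator KosC is absent, so *gorC* is not transcribed.
So GorC is not produced.
Indole is present, so UlmZ is inactive.
With no repressor bound, *sibF* is transcribed.
So SibF is produced and active.
ppGpp is absent, so MibW is inactive.
No repressor is bound and SibF is active, so *jalG* is transcribed.
→ *jalG* is ON in B.

both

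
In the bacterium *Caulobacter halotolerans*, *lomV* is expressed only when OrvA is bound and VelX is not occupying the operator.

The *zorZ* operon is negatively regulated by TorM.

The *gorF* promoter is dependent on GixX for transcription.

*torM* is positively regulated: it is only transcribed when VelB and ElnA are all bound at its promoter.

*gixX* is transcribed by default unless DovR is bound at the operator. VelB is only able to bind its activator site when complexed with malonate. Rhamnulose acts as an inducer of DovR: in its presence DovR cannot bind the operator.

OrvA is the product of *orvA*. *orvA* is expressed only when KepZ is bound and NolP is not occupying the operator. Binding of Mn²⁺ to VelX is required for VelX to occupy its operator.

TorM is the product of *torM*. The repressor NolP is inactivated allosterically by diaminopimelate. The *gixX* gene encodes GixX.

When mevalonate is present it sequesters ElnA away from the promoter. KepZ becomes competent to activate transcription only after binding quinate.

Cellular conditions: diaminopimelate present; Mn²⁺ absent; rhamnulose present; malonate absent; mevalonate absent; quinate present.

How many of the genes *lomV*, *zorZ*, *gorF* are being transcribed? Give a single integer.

3

Quinate is present, so KepZ is active.
Diaminopimelate is present, so NolP is inactive.
No repressor is bound and KepZ is active, so *orvA* is transcribed.
So OrvA is produced and active.
Mn²⁺ is absent, so VelX is inactive.
No repressor is bound and OrvA is active, so *lomV* is transcribed.
→ *lomV* is ON.
Malonate is absent, so VelB is inactive.
Mevalonate is absent, so ElnA is active.
Required activator VelB is absent, so *torM* is not transcribed.
So TorM is not produced.
With no repressor bound, *zorZ* is transcribed.
→ *zorZ* is ON.
Rhamnulose is present, so DovR is inactive.
With no repressor bound, *gixX* is transcribed.
So GixX is produced and active.
No repressor is bound and GixX is active, so *gorF* is transcribed.
→ *gorF* is ON.
3 of the 3 genes are transcribed.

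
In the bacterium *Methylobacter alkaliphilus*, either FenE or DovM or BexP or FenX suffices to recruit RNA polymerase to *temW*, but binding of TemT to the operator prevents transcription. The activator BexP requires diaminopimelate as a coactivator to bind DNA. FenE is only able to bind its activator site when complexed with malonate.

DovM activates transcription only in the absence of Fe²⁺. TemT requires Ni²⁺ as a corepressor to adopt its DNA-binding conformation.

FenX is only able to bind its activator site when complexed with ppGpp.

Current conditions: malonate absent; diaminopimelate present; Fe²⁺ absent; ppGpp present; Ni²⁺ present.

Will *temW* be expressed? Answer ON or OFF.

OFF

Malonate is absent, so FenE is inactive.
Fe²⁺ is absent, so DovM is active.
Diaminopimelate is present, so BexP is active.
Ni²⁺ is present, so TemT is active.
ppGpp is present, so FenX is active.
With repressor TemT bound, *temW* is not transcribed.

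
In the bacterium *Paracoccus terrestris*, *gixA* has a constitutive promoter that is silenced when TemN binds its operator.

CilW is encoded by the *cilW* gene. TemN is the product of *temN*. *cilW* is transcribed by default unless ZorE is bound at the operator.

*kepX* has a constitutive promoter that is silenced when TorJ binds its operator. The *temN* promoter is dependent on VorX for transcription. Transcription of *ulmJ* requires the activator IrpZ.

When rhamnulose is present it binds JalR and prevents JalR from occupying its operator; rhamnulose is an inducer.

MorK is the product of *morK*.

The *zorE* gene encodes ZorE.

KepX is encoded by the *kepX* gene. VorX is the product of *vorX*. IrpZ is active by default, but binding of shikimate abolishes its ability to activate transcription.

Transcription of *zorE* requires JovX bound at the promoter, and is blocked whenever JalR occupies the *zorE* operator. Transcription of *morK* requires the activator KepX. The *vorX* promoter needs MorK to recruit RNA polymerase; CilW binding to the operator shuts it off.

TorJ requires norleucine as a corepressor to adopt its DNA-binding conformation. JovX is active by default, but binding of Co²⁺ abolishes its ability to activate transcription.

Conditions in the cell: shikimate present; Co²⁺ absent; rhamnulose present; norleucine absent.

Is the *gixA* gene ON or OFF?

Norleucine is absent, so TorJ is inactive.
With no repressor bound, *kepX* is transcribed.
So KepX is produced and active.
No repressor is bound and KepX is active, so *morK* is transcribed.
So MorK is produced and active.
Co²⁺ is absent, so JovX is active.
Rhamnulose is present, so JalR is inactive.
No repressor is bound and JovX is active, so *zorE* is transcribed.
So ZorE is produced and active.
With repressor ZorE bound, *cilW* is not transcribed.
So CilW is not produced.
No repressor is bound and MorK is active, so *vorX* is transcribed.
So VorX is produced and active.
No repressor is bound and VorX is active, so *temN* is transcribed.
So TemN is produced and active.
With repressor TemN bound, *gixA* is not transcribed.

OFF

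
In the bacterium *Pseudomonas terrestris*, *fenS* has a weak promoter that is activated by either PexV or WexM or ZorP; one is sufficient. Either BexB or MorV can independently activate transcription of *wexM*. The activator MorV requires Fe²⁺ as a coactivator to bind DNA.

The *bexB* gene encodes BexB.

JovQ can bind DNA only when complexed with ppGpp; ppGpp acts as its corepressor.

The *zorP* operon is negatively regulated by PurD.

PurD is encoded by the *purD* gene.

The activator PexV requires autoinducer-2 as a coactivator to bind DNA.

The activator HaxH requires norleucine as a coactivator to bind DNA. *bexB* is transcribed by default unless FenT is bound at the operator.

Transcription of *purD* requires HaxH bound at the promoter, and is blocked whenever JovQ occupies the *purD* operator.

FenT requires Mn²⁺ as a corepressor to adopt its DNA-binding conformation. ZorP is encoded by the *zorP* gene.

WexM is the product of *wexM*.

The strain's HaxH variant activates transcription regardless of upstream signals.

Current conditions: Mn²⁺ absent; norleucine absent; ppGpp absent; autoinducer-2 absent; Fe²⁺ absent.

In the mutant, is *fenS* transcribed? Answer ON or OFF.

Autoinducer-2 is absent, so PexV is inactive.
Mn²⁺ is absent, so FenT is inactive.
With no repressor bound, *bexB* is transcribed.
So BexB is produced and active.
Fe²⁺ is absent, so MorV is inactive.
Activator BexB is present, so *wexM* is transcribed.
So WexM is produced and active.
HaxH is constitutively active in this strain.
ppGpp is absent, so JovQ is inactive.
No repressor is bound and HaxH is active, so *purD* is transcribed.
So PurD is produced and active.
With repressor PurD bound, *zorP* is not transcribed.
So ZorP is not produced.
Activator WexM is present, so *fenS* is transcribed.

ON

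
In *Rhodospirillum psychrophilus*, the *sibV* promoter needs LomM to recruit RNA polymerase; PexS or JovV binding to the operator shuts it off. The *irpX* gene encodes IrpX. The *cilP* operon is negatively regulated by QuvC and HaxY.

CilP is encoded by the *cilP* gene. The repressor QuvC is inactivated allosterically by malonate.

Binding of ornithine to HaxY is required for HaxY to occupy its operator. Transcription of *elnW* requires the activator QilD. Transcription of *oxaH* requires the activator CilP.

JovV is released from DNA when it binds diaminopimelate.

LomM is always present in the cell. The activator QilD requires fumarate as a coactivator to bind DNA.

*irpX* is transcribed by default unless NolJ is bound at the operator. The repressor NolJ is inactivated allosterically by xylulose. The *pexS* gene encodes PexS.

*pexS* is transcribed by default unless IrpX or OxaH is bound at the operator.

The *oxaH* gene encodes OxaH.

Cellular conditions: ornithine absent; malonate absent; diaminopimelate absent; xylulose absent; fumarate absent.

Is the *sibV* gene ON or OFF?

Xylulose is absent, so NolJ is active.
With repressor NolJ bound, *irpX* is not transcribed.
So IrpX is not produced.
Malonate is absent, so QuvC is active.
Ornithine is absent, so HaxY is inactive.
With repressor QuvC bound, *cilP* is not transcribed.
So CilP is not produced.
Required activator CilP is absent, so *oxaH* is not transcribed.
So OxaH is not produced.
With no repressor bound, *pexS* is transcribed.
So PexS is produced and active.
LomM is produced constitutively and is active.
Diaminopimelate is absent, so JovV is active.
With repressor PexS bound, *sibV* is not transcribed.

OFF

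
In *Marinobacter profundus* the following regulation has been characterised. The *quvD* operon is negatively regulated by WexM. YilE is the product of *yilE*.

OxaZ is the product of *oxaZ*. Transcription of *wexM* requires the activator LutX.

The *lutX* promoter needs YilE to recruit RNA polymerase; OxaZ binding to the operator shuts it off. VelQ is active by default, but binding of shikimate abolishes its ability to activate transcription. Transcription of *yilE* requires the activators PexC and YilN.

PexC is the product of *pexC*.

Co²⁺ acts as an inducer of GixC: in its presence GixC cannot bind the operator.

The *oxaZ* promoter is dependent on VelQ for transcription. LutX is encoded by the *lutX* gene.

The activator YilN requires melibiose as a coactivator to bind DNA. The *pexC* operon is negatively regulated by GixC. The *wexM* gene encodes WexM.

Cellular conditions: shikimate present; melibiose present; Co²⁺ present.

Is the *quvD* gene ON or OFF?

Co²⁺ is present, so GixC is inactive.
With no repressor bound, *pexC* is transcribed.
So PexC is produced and active.
Melibiose is present, so YilN is active.
No repressor is bound and PexC and YilN are active, so *yilE* is transcribed.
So YilE is produced and active.
Shikimate is present, so VelQ is inactive.
Required activator VelQ is absent, so *oxaZ* is not transcribed.
So OxaZ is not produced.
No repressor is bound and YilE is active, so *lutX* is transcribed.
So LutX is produced and active.
No repressor is bound and LutX is active, so *wexM* is transcribed.
So WexM is produced and active.
With repressor WexM bound, *quvD* is not transcribed.

OFF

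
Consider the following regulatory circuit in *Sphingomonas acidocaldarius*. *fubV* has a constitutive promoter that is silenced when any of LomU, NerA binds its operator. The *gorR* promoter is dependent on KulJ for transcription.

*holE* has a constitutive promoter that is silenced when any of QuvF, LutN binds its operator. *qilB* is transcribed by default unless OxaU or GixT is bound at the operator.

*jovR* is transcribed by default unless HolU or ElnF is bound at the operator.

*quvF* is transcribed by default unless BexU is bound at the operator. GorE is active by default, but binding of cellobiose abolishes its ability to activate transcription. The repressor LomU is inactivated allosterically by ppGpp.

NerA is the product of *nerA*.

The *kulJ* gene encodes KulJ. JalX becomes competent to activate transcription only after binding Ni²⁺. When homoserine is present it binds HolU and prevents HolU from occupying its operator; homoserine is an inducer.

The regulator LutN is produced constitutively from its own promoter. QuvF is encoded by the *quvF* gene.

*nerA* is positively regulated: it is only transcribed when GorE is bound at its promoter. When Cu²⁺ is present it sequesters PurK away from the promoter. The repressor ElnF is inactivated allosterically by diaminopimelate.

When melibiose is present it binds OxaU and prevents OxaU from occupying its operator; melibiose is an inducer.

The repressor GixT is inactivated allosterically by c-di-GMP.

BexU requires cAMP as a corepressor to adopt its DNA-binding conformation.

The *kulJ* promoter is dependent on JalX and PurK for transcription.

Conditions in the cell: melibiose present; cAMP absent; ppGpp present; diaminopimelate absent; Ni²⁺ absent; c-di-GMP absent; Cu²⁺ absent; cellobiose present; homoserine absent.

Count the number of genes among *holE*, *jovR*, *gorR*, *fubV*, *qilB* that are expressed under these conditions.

1

cAMP is absent, so BexU is inactive.
With no repressor bound, *quvF* is transcribed.
So QuvF is produced and active.
LutN is produced constitutively and is active.
With repressor QuvF bound, *holE* is not transcribed.
→ *holE* is OFF.
Homoserine is absent, so HolU is active.
Diaminopimelate is absent, so ElnF is active.
With repressor HolU bound, *jovR* is not transcribed.
→ *jovR* is OFF.
Ni²⁺ is absent, so JalX is inactive.
Cu²⁺ is absent, so PurK is active.
Required activator JalX is absent, so *kulJ* is not transcribed.
So KulJ is not produced.
Required activator KulJ is absent, so *gorR* is not transcribed.
→ *gorR* is OFF.
ppGpp is present, so LomU is inactive.
Cellobiose is present, so GorE is inactive.
Required activator GorE is absent, so *nerA* is not transcribed.
So NerA is not produced.
With no repressor bound, *fubV* is transcribed.
→ *fubV* is ON.
Melibiose is present, so OxaU is inactive.
c-di-GMP is absent, so GixT is active.
With repressor GixT bound, *qilB* is not transcribed.
→ *qilB* is OFF.
1 of the 5 genes is transcribed.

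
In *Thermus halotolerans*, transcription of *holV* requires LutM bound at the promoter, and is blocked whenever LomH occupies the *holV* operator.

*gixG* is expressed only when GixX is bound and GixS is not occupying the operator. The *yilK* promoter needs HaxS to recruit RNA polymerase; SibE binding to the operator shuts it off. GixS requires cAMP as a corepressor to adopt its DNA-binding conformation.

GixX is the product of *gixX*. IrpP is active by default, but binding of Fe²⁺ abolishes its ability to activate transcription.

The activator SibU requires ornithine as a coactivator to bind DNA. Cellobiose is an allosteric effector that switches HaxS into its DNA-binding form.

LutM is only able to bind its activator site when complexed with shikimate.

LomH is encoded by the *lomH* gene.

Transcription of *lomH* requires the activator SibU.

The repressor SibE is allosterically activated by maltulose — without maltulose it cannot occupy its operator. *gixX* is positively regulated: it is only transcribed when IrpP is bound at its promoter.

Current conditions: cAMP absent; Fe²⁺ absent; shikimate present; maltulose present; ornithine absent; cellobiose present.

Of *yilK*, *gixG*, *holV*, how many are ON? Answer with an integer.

2

Maltulose is present, so SibE is active.
Cellobiose is present, so HaxS is active.
With repressor SibE bound, *yilK* is not transcribed.
→ *yilK* is OFF.
Fe²⁺ is absent, so IrpP is active.
No repressor is bound and IrpP is active, so *gixX* is transcribed.
So GixX is produced and active.
cAMP is absent, so GixS is inactive.
No repressor is bound and GixX is active, so *gixG* is transcribed.
→ *gixG* is ON.
Ornithine is absent, so SibU is inactive.
Required activator SibU is absent, so *lomH* is not transcribed.
So LomH is not produced.
Shikimate is present, so LutM is active.
No repressor is bound and LutM is active, so *holV* is transcribed.
→ *holV* is ON.
2 of the 3 genes are transcribed.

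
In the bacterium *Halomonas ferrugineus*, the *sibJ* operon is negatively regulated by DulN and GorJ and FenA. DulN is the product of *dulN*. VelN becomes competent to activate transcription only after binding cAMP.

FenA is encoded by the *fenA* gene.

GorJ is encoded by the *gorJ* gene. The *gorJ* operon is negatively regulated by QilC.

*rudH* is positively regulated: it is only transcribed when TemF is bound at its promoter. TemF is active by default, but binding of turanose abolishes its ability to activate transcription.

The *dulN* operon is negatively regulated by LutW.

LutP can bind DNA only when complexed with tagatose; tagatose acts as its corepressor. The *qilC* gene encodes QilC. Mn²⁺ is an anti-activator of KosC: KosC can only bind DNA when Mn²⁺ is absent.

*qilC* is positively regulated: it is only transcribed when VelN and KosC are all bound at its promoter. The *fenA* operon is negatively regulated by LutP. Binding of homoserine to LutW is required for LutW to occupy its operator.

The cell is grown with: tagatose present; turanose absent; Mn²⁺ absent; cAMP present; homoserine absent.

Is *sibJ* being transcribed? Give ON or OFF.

Homoserine is absent, so LutW is inactive.
With no repressor bound, *dulN* is transcribed.
So DulN is produced and active.
cAMP is present, so VelN is active.
Mn²⁺ is absent, so KosC is active.
No repressor is bound and VelN and KosC are active, so *qilC* is transcribed.
So QilC is produced and active.
With repressor QilC bound, *gorJ* is not transcribed.
So GorJ is not produced.
Tagatose is present, so LutP is active.
With repressor LutP bound, *fenA* is not transcribed.
So FenA is not produced.
With repressor DulN bound, *sibJ* is not transcribed.

OFF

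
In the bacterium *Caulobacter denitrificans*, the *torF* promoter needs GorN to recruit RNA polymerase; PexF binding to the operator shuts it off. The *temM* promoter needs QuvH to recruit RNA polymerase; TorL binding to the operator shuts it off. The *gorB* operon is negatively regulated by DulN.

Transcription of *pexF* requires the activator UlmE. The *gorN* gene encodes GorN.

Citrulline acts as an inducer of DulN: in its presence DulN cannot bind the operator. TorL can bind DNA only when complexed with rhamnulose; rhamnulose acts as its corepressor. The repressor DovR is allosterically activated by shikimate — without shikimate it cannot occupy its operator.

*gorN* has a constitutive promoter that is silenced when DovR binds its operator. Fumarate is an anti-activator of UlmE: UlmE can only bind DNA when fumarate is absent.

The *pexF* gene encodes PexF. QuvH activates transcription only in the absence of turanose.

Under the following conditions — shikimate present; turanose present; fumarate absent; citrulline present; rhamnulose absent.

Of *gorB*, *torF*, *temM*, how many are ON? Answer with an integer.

1

Citrulline is present, so DulN is inactive.
With no repressor bound, *gorB* is transcribed.
→ *gorB* is ON.
Fumarate is absent, so UlmE is active.
No repressor is bound and UlmE is active, so *pexF* is transcribed.
So PexF is produced and active.
Shikimate is present, so DovR is active.
With repressor DovR bound, *gorN* is not transcribed.
So GorN is not produced.
With repressor PexF bound, *torF* is not transcribed.
→ *torF* is OFF.
Turanose is present, so QuvH is inactive.
Rhamnulose is absent, so TorL is inactive.
Required activator QuvH is absent, so *temM* is not transcribed.
→ *temM* is OFF.
1 of the 3 genes is transcribed.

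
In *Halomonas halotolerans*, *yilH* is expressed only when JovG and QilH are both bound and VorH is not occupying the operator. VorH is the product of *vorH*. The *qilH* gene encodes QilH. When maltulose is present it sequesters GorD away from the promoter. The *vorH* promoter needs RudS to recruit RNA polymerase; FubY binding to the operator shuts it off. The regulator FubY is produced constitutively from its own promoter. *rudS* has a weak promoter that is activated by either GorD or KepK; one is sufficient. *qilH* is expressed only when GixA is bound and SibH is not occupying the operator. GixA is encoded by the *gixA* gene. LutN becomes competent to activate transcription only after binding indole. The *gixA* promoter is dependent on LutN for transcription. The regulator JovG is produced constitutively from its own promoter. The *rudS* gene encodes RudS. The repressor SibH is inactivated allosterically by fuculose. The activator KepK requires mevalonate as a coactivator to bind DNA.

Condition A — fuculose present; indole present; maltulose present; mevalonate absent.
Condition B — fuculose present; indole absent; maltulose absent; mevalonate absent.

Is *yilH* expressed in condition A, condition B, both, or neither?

A only

Condition A:
JovG is produced constitutively and is active.
Fuculose is present, so SibH is inactive.
Indole is present, so LutN is active.
No repressor is bound and LutN is active, so *gixA* is transcribed.
So GixA is produced and active.
No repressor is bound and GixA is active, so *qilH* is transcribed.
So QilH is produced and active.
Maltulose is present, so GorD is inactive.
Mevalonate is absent, so KepK is inactive.
No activator is available at the *rudS* promoter, so *rudS* is not transcribed.
So RudS is not produced.
FubY is produced constitutively and is active.
With repressor FubY bound, *vorH* is not transcribed.
So VorH is not produced.
No repressor is bound and JovG and QilH are active, so *yilH* is transcribed.
→ *yilH* is ON in A.
Condition B:
JovG is produced constitutively and is active.
Fuculose is present, so SibH is inactive.
Indole is absent, so LutN is inactive.
Required activator LutN is absent, so *gixA* is not transcribed.
So GixA is not produced.
Required activator GixA is absent, so *qilH* is not transcribed.
So QilH is not produced.
Maltulose is absent, so GorD is active.
Mevalonate is absent, so KepK is inactive.
Activator GorD is present, so *rudS* is transcribed.
So RudS is produced and active.
FubY is produced constitutively and is active.
With repressor FubY bound, *vorH* is not transcribed.
So VorH is not produced.
Required activator QilH is absent, so *yilH* is not transcribed.
→ *yilH* is OFF in B.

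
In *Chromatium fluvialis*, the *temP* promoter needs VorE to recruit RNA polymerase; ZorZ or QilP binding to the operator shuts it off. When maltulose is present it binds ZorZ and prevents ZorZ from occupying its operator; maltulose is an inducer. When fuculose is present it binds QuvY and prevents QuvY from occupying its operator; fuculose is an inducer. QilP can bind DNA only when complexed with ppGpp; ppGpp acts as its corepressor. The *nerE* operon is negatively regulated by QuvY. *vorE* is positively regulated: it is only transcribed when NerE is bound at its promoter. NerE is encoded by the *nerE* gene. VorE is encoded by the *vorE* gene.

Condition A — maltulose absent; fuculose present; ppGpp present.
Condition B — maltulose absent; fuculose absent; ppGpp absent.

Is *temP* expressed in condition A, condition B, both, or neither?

Condition A:
Maltulose is absent, so ZorZ is active.
Fuculose is present, so QuvY is inactive.
With no repressor bound, *nerE* is transcribed.
So NerE is produced and active.
No repressor is bound and NerE is active, so *vorE* is transcribed.
So VorE is produced and active.
ppGpp is present, so QilP is active.
With repressor ZorZ bound, *temP* is not transcribed.
→ *temP* is OFF in A.
Condition B:
Maltulose is absent, so ZorZ is active.
Fuculose is absent, so QuvY is active.
With repressor QuvY bound, *nerE* is not transcribed.
So NerE is not produced.
Required activator NerE is absent, so *vorE* is not transcribed.
So VorE is not produced.
ppGpp is absent, so QilP is inactive.
With repressor ZorZ bound, *temP* is not transcribed.
→ *temP* is OFF in B.

neither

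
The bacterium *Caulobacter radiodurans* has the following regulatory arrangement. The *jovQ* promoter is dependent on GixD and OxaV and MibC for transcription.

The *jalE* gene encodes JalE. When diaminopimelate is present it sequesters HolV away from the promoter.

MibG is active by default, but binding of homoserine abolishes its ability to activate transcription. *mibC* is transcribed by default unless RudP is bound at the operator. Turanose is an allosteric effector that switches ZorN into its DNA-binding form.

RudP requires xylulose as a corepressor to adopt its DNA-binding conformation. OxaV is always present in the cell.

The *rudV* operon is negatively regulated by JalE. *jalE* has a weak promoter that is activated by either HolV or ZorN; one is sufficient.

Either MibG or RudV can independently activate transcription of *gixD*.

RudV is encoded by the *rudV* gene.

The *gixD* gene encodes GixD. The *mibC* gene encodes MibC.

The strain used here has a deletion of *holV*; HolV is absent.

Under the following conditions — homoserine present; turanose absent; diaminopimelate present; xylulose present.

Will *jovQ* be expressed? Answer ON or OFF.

Homoserine is present, so MibG is inactive.
HolV is non-functional in this strain, so it has no effect.
Turanose is absent, so ZorN is inactive.
No activator is available at the *jalE* promoter, so *jalE* is not transcribed.
So JalE is not produced.
With no repressor bound, *rudV* is transcribed.
So RudV is produced and active.
Activator RudV is present, so *gixD* is transcribed.
So GixD is produced and active.
OxaV is produced constitutively and is active.
Xylulose is present, so RudP is active.
With repressor RudP bound, *mibC* is not transcribed.
So MibC is not produced.
Required activator MibC is absent, so *jovQ* is not transcribed.

OFF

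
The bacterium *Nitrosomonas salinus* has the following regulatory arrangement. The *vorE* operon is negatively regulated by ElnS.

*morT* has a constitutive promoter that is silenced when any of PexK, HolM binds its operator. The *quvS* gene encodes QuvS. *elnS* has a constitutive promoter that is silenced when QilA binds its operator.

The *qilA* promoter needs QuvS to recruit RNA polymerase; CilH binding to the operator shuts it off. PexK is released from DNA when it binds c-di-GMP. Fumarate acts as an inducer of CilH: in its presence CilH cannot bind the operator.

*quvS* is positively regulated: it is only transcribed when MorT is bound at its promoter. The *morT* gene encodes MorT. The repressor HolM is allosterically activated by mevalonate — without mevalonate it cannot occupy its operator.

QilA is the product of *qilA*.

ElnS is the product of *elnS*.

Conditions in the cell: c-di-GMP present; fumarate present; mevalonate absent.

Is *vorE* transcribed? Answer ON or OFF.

c-di-GMP is present, so PexK is inactive.
Mevalonate is absent, so HolM is inactive.
With no repressor bound, *morT* is transcribed.
So MorT is produced and active.
No repressor is bound and MorT is active, so *quvS* is transcribed.
So QuvS is produced and active.
Fumarate is present, so CilH is inactive.
No repressor is bound and QuvS is active, so *qilA* is transcribed.
So QilA is produced and active.
With repressor QilA bound, *elnS* is not transcribed.
So ElnS is not produced.
With no repressor bound, *vorE* is transcribed.

ON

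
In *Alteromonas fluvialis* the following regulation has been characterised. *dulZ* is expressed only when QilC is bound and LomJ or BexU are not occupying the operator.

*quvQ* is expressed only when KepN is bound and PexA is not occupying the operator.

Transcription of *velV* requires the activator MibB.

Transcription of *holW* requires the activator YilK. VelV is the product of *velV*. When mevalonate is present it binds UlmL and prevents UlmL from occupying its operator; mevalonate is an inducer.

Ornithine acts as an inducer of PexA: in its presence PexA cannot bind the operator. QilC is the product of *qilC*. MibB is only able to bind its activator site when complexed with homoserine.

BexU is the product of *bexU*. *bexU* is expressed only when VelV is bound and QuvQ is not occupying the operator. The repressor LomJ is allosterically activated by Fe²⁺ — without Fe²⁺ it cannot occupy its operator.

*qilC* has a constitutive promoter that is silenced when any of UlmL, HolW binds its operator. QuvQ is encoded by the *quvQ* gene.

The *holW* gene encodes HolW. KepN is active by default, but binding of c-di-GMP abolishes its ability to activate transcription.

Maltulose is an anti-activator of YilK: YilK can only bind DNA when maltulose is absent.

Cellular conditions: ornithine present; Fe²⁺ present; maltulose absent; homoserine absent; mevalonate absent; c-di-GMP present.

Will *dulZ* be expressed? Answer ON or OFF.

OFF

Mevalonate is absent, so UlmL is active.
Maltulose is absent, so YilK is active.
No repressor is bound and YilK is active, so *holW* is transcribed.
So HolW is produced and active.
With repressor UlmL bound, *qilC* is not transcribed.
So QilC is not produced.
Fe²⁺ is present, so LomJ is active.
Ornithine is present, so PexA is inactive.
c-di-GMP is present, so KepN is inactive.
Required activator KepN is absent, so *quvQ* is not transcribed.
So QuvQ is not produced.
Homoserine is absent, so MibB is inactive.
Required activator MibB is absent, so *velV* is not transcribed.
So VelV is not produced.
Required activator VelV is absent, so *bexU* is not transcribed.
So BexU is not produced.
With repressor LomJ bound, *dulZ* is not transcribed.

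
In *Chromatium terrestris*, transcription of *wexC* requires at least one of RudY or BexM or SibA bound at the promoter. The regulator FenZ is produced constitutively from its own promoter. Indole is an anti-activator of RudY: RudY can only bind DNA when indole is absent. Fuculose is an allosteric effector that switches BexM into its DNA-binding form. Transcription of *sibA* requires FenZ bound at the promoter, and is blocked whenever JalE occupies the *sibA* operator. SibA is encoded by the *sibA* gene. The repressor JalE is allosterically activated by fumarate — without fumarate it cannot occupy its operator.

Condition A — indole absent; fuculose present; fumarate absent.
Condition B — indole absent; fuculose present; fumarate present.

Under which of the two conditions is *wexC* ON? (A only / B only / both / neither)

Condition A:
Indole is absent, so RudY is active.
Fuculose is present, so BexM is active.
Fumarate is absent, so JalE is inactive.
FenZ is produced constitutively and is active.
No repressor is bound and FenZ is active, so *sibA* is transcribed.
So SibA is produced and active.
Activator RudY is present, so *wexC* is transcribed.
→ *wexC* is ON in A.
Condition B:
Indole is absent, so RudY is active.
Fuculose is present, so BexM is active.
Fumarate is present, so JalE is active.
FenZ is produced constitutively and is active.
With repressor JalE bound, *sibA* is not transcribed.
So SibA is not produced.
Activator RudY is present, so *wexC* is transcribed.
→ *wexC* is ON in B.

both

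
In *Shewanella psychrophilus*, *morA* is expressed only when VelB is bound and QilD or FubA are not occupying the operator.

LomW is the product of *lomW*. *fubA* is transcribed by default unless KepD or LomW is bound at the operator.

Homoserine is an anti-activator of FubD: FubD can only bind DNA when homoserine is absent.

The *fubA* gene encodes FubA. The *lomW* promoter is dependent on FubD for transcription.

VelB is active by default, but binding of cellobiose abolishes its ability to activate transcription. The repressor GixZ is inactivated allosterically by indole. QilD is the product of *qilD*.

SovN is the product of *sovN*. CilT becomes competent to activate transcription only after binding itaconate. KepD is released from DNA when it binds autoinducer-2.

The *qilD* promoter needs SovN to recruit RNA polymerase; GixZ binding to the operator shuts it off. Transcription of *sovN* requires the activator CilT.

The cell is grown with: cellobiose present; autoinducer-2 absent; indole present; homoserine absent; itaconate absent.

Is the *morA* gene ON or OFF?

OFF

Itaconate is absent, so CilT is inactive.
Required activator CilT is absent, so *sovN* is not transcribed.
So SovN is not produced.
Indole is present, so GixZ is inactive.
Required activator SovN is absent, so *qilD* is not transcribed.
So QilD is not produced.
Autoinducer-2 is absent, so KepD is active.
Homoserine is absent, so FubD is active.
No repressor is bound and FubD is active, so *lomW* is transcribed.
So LomW is produced and active.
With repressor KepD bound, *fubA* is not transcribed.
So FubA is not produced.
Cellobiose is present, so VelB is inactive.
Required activator VelB is absent, so *morA* is not transcribed.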